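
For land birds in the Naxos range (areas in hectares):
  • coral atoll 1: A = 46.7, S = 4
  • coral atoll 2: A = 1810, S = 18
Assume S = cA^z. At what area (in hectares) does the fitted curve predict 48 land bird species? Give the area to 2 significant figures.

z = ln(18/4) / ln(1810/46.7) = 1.5041 / 3.6573 = 0.4112
c = 4 / 46.7^0.4112 = 4 / 4.859 = 0.8233
A = (48/0.8233)^(1/0.4112) ⇒ ln A = ln(58.3)/0.4112 = 9.8861
A = e^9.8861 ≈ 19655 hectares

20000 hectares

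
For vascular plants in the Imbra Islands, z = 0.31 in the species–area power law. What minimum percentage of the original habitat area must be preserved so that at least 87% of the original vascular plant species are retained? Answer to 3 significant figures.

Need (A_new/A_old)^0.31 = 0.87, so A_new/A_old = 0.87^(1/0.31) = 0.87^3.226
ln(A_new/A_old) = ln 0.87 / 0.31 = -0.1393 / 0.31 = -0.4492
A_new/A_old = e^-0.4492 ≈ 0.6381

63.8%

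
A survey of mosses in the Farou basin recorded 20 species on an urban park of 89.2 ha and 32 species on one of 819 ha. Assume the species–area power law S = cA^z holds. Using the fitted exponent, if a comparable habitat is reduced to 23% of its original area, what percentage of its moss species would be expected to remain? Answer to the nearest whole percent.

73%

z = ln(32/20) / ln(819/89.2) = 0.4700 / 2.2172 = 0.2120
S_new/S_old = (A_new/A_old)^z = 0.23^0.2120 = exp(0.2120 × -1.4697) = 0.7323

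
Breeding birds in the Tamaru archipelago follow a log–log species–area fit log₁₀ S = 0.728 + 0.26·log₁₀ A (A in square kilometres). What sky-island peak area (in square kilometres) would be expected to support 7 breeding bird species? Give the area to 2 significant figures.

2.8 square kilometres

7 = 5.346 × A^0.26  ⇒  A^0.26 = 7/5.346 = 1.309
ln A = ln(1.309) / 0.26 = 0.2696 / 0.26 = 1.0370
A = e^1.0370 ≈ 2.821 square kilometres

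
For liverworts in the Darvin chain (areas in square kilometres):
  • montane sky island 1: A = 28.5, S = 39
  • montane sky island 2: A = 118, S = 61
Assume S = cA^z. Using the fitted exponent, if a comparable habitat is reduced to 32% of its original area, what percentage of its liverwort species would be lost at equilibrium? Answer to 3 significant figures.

30.1%

z = ln(61/39) / ln(118/28.5) = 0.4473 / 1.4208 = 0.3148
S_new/S_old = (A_new/A_old)^z = 0.32^0.3148 = exp(0.3148 × -1.1394) = 0.6986
Fraction lost = 1 − 0.6986 = 0.3014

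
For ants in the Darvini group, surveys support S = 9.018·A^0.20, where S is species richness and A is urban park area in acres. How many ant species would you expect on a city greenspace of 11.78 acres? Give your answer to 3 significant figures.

14.8

S = 9.018 × 11.78^0.2
ln S = ln 9.018 + 0.2 × ln 11.78 = 2.1992 + 0.2 × 2.4664 = 2.6925
S = e^2.6925 ≈ 14.77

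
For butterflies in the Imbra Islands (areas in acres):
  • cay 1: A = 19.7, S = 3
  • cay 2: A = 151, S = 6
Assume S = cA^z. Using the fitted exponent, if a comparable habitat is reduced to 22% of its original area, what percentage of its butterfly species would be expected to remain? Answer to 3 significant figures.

59.7%

z = ln(6/3) / ln(151/19.7) = 0.6931 / 2.0367 = 0.3403
S_new/S_old = (A_new/A_old)^z = 0.22^0.3403 = exp(0.3403 × -1.5141) = 0.5973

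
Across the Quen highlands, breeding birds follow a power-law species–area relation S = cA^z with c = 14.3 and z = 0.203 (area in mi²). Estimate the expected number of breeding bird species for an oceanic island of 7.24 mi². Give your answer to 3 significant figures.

21.4

S = 14.3 × 7.24^0.203
ln S = ln 14.3 + 0.203 × ln 7.24 = 2.6603 + 0.203 × 1.9796 = 3.0621
S = e^3.0621 ≈ 21.37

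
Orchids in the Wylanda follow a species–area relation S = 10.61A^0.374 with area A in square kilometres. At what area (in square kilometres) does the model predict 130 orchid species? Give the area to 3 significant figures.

812 square kilometres

130 = 10.61 × A^0.374  ⇒  A^0.374 = 130/10.61 = 12.25
ln A = ln(12.25) / 0.374 = 2.5057 / 0.374 = 6.6998
A = e^6.6998 ≈ 812.3 square kilometres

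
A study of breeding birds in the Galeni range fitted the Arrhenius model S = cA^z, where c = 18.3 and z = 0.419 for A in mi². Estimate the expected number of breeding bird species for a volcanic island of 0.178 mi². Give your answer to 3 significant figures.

S = 18.3 × 0.178^0.419 = 18.3 × 0.4852 ≈ 8.879

8.88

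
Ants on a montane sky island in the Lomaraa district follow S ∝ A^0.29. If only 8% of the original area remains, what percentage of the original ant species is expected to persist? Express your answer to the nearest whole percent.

48%

S_new/S_old = (A_new/A_old)^z = 0.08^0.29
= exp(0.29 × ln 0.08) = exp(0.29 × -2.5257) = exp(-0.7325) ≈ 0.4807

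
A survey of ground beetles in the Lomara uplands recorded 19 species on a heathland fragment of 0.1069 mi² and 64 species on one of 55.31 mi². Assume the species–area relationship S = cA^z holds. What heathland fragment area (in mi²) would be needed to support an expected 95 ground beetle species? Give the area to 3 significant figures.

z = ln(64/19) / ln(55.31/0.1069) = 1.2144 / 6.2488 = 0.1943
c = 19 / 0.1069^0.1943 = 19 / 0.6476 = 29.34
A = (95/29.34)^(1/0.1943) ⇒ ln A = ln(3.238)/0.1943 = 6.0454
A = e^6.0454 ≈ 422.1 mi²

422 mi²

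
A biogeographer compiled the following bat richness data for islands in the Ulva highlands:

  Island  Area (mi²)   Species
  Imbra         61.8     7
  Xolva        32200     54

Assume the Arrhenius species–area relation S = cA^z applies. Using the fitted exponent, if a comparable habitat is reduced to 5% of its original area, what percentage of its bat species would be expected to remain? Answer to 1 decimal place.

z = ln(54/7) / ln(32200/61.8) = 2.0431 / 6.2558 = 0.3266
S_new/S_old = (A_new/A_old)^z = 0.05^0.3266 = exp(0.3266 × -2.9957) = 0.3759

37.6%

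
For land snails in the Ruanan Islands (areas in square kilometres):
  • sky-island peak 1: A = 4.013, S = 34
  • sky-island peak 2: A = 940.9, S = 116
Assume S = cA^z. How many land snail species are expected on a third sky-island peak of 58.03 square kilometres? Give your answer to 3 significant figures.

62.0

z = ln(116/34) / ln(940.9/4.013) = 1.2272 / 5.4573 = 0.2249
c = 34 / 4.013^0.2249 = 34 / 1.367 = 24.88
S₃ = 24.88 × 58.03^0.2249 = 24.88 × 2.492 ≈ 62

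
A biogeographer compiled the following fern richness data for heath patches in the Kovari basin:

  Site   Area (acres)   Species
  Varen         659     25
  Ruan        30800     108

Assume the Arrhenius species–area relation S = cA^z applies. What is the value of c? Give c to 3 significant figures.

z = ln(S₂/S₁) / ln(A₂/A₁) = ln(108/25) / ln(30800/659) = 1.4633 / 3.8445 = 0.3806
c = S₁ / A₁^z = 25 / 659^0.3806 = 25 / 11.83 = 2.114

2.11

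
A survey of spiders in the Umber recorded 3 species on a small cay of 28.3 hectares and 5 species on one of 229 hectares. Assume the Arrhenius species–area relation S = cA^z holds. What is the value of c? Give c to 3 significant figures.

1.33

z = ln(S₂/S₁) / ln(A₂/A₁) = ln(5/3) / ln(229/28.3) = 0.5108 / 2.0909 = 0.2443
c = S₁ / A₁^z = 3 / 28.3^0.2443 = 3 / 2.263 = 1.326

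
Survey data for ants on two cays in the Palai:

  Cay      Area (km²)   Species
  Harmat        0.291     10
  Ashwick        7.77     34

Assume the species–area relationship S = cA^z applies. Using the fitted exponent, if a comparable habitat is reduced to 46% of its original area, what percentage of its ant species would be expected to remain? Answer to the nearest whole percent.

75%

z = ln(34/10) / ln(7.77/0.291) = 1.2238 / 3.2847 = 0.3726
S_new/S_old = (A_new/A_old)^z = 0.46^0.3726 = exp(0.3726 × -0.7765) = 0.7488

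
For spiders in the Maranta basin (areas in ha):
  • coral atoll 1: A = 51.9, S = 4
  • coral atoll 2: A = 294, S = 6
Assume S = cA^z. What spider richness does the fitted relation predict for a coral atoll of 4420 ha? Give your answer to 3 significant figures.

11.3

z = ln(6/4) / ln(294/51.9) = 0.4055 / 1.7343 = 0.2338
c = 4 / 51.9^0.2338 = 4 / 2.518 = 1.589
S₃ = 1.589 × 4420^0.2338 = 1.589 × 7.117 ≈ 11.31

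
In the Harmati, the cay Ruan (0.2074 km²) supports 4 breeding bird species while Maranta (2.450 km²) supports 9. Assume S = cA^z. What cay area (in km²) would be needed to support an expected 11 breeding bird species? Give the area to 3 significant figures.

z = ln(9/4) / ln(2.45/0.2074) = 0.8109 / 2.4692 = 0.3284
c = 4 / 0.2074^0.3284 = 4 / 0.5965 = 6.706
A = (11/6.706)^(1/0.3284) ⇒ ln A = ln(1.64)/0.3284 = 1.5071
A = e^1.5071 ≈ 4.514 km²

4.51 km²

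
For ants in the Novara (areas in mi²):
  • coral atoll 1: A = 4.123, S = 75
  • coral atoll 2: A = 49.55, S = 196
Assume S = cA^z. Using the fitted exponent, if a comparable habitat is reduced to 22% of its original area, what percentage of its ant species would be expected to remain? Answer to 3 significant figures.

z = ln(196/75) / ln(49.55/4.123) = 0.9606 / 2.4864 = 0.3864
S_new/S_old = (A_new/A_old)^z = 0.22^0.3864 = exp(0.3864 × -1.5141) = 0.5571

55.7%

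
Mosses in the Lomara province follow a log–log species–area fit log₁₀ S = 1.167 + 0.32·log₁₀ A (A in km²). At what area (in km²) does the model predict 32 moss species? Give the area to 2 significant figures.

32 = 14.69 × A^0.32  ⇒  A^0.32 = 32/14.69 = 2.178
ln A = ln(2.178) / 0.32 = 0.7786 / 0.32 = 2.4332
A = e^2.4332 ≈ 11.4 km²

11 km²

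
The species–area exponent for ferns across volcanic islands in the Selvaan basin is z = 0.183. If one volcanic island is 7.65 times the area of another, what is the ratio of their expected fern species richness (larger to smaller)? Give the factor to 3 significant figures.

1.45

S₂/S₁ = (A₂/A₁)^z = 7.65^0.183
ln(S₂/S₁) = 0.183 × ln 7.65 = 0.183 × 2.0347 = 0.3724
S₂/S₁ = e^0.3724 ≈ 1.451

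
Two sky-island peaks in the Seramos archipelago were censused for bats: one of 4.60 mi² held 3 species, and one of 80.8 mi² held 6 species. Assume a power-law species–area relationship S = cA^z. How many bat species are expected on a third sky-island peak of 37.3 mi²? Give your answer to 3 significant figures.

4.98

z = ln(6/3) / ln(80.8/4.6) = 0.6931 / 2.8659 = 0.2419
c = 3 / 4.6^0.2419 = 3 / 1.446 = 2.074
S₃ = 2.074 × 37.3^0.2419 = 2.074 × 2.4 ≈ 4.977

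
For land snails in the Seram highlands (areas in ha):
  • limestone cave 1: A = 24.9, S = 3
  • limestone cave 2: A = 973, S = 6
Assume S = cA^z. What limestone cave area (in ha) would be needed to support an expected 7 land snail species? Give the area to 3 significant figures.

2200 ha

z = ln(6/3) / ln(973/24.9) = 0.6931 / 3.6655 = 0.1891
c = 3 / 24.9^0.1891 = 3 / 1.837 = 1.633
A = (7/1.633)^(1/0.1891) ⇒ ln A = ln(4.285)/0.1891 = 7.6956
A = e^7.6956 ≈ 2199 ha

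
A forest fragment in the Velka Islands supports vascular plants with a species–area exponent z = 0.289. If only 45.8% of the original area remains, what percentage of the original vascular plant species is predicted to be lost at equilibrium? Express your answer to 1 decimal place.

S_new/S_old = (A_new/A_old)^z = 0.458^0.289
= exp(0.289 × ln 0.458) = exp(0.289 × -0.7809) = exp(-0.2257) ≈ 0.798
Fraction lost = 1 − 0.798 = 0.202

20.2%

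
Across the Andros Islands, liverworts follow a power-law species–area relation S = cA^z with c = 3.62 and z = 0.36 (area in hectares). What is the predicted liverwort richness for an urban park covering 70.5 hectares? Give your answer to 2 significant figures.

S = 3.62 × 70.5^0.36
ln S = ln 3.62 + 0.36 × ln 70.5 = 1.2865 + 0.36 × 4.2556 = 2.8185
S = e^2.8185 ≈ 16.75

17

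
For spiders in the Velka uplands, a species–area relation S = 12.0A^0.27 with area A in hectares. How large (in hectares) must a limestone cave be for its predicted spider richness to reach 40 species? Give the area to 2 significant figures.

40 = 12 × A^0.27  ⇒  A^0.27 = 40/12 = 3.333
ln A = ln(3.333) / 0.27 = 1.2040 / 0.27 = 4.4592
A = e^4.4592 ≈ 86.41 hectares

86 hectares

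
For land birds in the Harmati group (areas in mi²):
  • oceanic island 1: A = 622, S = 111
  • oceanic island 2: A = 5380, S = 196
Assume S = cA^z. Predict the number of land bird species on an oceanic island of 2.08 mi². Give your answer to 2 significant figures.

z = ln(196/111) / ln(5380/622) = 0.5686 / 2.1575 = 0.2635
c = 111 / 622^0.2635 = 111 / 5.448 = 20.37
S₃ = 20.37 × 2.08^0.2635 = 20.37 × 1.213 ≈ 24.71

25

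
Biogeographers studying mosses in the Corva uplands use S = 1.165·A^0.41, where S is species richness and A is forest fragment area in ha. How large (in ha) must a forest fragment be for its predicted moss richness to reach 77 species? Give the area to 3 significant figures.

27500 ha

77 = 1.165 × A^0.41  ⇒  A^0.41 = 77/1.165 = 66.09
ln A = ln(66.09) / 0.41 = 4.1911 / 0.41 = 10.2222
A = e^10.2222 ≈ 27506 ha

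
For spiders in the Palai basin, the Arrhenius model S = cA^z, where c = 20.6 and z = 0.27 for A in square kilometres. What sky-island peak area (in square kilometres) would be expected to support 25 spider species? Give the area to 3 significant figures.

25 = 20.6 × A^0.27  ⇒  A^0.27 = 25/20.6 = 1.214
ln A = ln(1.214) / 0.27 = 0.1936 / 0.27 = 0.7170
A = e^0.7170 ≈ 2.048 square kilometres

2.05 square kilometres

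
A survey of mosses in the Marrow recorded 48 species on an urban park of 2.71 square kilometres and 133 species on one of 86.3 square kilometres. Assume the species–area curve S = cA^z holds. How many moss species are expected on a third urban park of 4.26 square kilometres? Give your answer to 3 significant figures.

z = ln(133/48) / ln(86.3/2.71) = 1.0191 / 3.4609 = 0.2945
c = 48 / 2.71^0.2945 = 48 / 1.341 = 35.79
S₃ = 35.79 × 4.26^0.2945 = 35.79 × 1.532 ≈ 54.84

54.8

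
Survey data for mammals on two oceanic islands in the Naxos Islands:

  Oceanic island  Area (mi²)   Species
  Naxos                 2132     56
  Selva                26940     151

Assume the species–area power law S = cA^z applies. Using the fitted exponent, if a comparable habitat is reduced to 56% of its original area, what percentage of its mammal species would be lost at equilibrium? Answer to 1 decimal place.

20.3%

z = ln(151/56) / ln(26940/2132) = 0.9919 / 2.5366 = 0.3911
S_new/S_old = (A_new/A_old)^z = 0.56^0.3911 = exp(0.3911 × -0.5798) = 0.7971
Fraction lost = 1 − 0.7971 = 0.2029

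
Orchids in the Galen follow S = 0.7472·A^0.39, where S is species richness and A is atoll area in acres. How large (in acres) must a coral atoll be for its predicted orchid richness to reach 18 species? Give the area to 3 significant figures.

18 = 0.7472 × A^0.39  ⇒  A^0.39 = 18/0.7472 = 24.09
ln A = ln(24.09) / 0.39 = 3.1818 / 0.39 = 8.1584
A = e^8.1584 ≈ 3493 acres

3490 acres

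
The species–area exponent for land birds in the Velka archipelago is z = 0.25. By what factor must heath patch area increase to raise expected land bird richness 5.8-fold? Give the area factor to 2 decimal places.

1131.65

(A₂/A₁)^0.25 = 5.8, so A₂/A₁ = 5.8^(1/0.25) = 5.8^4
ln(A₂/A₁) = ln 5.8 / 0.25 = 1.7579 / 0.25 = 7.0314
A₂/A₁ = e^7.0314 ≈ 1132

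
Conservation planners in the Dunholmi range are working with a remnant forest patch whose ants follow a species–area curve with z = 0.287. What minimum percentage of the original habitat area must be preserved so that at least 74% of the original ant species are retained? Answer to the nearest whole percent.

35%

Need (A_new/A_old)^0.287 = 0.74, so A_new/A_old = 0.74^(1/0.287) = 0.74^3.484
ln(A_new/A_old) = ln 0.74 / 0.287 = -0.3011 / 0.287 = -1.0491
A_new/A_old = e^-1.0491 ≈ 0.3502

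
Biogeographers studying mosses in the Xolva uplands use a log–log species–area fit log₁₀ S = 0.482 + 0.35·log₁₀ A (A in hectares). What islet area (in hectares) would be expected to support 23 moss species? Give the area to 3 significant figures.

23 = 3.034 × A^0.35  ⇒  A^0.35 = 23/3.034 = 7.581
ln A = ln(7.581) / 0.35 = 2.0256 / 0.35 = 5.7876
A = e^5.7876 ≈ 326.2 hectares

326 hectares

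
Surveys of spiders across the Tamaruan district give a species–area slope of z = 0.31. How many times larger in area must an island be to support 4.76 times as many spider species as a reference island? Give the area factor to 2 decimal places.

153.40

(A₂/A₁)^0.31 = 4.76, so A₂/A₁ = 4.76^(1/0.31) = 4.76^3.226
ln(A₂/A₁) = ln 4.76 / 0.31 = 1.5602 / 0.31 = 5.0331
A₂/A₁ = e^5.0331 ≈ 153.4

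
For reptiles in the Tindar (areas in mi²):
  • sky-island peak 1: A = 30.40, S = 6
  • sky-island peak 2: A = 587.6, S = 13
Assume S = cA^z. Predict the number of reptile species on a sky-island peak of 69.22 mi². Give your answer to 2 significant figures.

z = ln(13/6) / ln(587.6/30.4) = 0.7732 / 2.9616 = 0.2611
c = 6 / 30.4^0.2611 = 6 / 2.439 = 2.46
S₃ = 2.46 × 69.22^0.2611 = 2.46 × 3.023 ≈ 7.438

7.4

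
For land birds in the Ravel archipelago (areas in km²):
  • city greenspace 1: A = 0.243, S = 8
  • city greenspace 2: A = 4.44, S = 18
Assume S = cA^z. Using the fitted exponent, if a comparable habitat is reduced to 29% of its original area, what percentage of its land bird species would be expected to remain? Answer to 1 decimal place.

70.8%

z = ln(18/8) / ln(4.44/0.243) = 0.8109 / 2.9053 = 0.2791
S_new/S_old = (A_new/A_old)^z = 0.29^0.2791 = exp(0.2791 × -1.2379) = 0.7079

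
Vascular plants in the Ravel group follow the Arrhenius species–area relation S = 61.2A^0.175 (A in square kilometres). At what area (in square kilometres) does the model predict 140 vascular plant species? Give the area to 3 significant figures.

140 = 61.2 × A^0.175  ⇒  A^0.175 = 140/61.2 = 2.288
ln A = ln(2.288) / 0.175 = 0.8275 / 0.175 = 4.7285
A = e^4.7285 ≈ 113.1 square kilometres

113 square kilometres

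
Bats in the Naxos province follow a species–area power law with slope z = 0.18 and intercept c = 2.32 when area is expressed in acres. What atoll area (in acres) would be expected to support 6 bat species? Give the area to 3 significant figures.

6 = 2.32 × A^0.18  ⇒  A^0.18 = 6/2.32 = 2.586
ln A = ln(2.586) / 0.18 = 0.9502 / 0.18 = 5.2788
A = e^5.2788 ≈ 196.1 acres

196 acres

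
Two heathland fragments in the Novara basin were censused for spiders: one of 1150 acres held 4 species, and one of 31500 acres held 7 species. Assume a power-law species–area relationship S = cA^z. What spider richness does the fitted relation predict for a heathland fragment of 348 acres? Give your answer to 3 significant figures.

3.27

z = ln(7/4) / ln(31500/1150) = 0.5596 / 3.3102 = 0.1691
c = 4 / 1150^0.1691 = 4 / 3.292 = 1.215
S₃ = 1.215 × 348^0.1691 = 1.215 × 2.689 ≈ 3.268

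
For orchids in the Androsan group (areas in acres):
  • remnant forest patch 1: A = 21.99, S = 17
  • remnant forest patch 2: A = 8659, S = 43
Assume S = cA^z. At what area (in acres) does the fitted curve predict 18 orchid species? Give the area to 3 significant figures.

z = ln(43/17) / ln(8659/21.99) = 0.9280 / 5.9758 = 0.1553
c = 17 / 21.99^0.1553 = 17 / 1.616 = 10.52
A = (18/10.52)^(1/0.1553) ⇒ ln A = ln(1.711)/0.1553 = 3.4587
A = e^3.4587 ≈ 31.77 acres

31.8 acres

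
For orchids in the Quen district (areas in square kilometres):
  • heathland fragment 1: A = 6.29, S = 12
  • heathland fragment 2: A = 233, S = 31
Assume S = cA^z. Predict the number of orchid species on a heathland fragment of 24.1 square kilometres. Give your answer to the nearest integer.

17

z = ln(31/12) / ln(233/6.29) = 0.9491 / 3.6121 = 0.2628
c = 12 / 6.29^0.2628 = 12 / 1.621 = 7.402
S₃ = 7.402 × 24.1^0.2628 = 7.402 × 2.307 ≈ 17.08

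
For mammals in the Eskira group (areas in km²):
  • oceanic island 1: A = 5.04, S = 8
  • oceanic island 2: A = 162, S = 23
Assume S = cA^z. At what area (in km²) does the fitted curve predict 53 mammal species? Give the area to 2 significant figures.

z = ln(23/8) / ln(162/5.04) = 1.0561 / 3.4702 = 0.3043
c = 8 / 5.04^0.3043 = 8 / 1.636 = 4.89
A = (53/4.89)^(1/0.3043) ⇒ ln A = ln(10.84)/0.3043 = 7.8307
A = e^7.8307 ≈ 2517 km²

2500 km²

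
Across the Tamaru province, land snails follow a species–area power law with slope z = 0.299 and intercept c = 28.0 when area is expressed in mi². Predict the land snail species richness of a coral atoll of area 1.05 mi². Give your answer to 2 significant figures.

28

S = 28 × 1.05^0.299
ln S = ln 28 + 0.299 × ln 1.05 = 3.3322 + 0.299 × 0.0488 = 3.3468
S = e^3.3468 ≈ 28.41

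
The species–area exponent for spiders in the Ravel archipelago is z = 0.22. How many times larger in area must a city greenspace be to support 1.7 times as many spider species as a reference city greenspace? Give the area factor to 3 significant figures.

(A₂/A₁)^0.22 = 1.7, so A₂/A₁ = 1.7^(1/0.22) = 1.7^4.545
ln(A₂/A₁) = ln 1.7 / 0.22 = 0.5306 / 0.22 = 2.4119
A₂/A₁ = e^2.4119 ≈ 11.16

11.2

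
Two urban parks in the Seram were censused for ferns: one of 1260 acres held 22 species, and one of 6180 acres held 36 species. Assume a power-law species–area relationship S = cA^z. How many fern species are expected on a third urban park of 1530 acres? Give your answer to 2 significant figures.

23

z = ln(36/22) / ln(6180/1260) = 0.4925 / 1.5902 = 0.3097
c = 22 / 1260^0.3097 = 22 / 9.124 = 2.411
S₃ = 2.411 × 1530^0.3097 = 2.411 × 9.689 ≈ 23.36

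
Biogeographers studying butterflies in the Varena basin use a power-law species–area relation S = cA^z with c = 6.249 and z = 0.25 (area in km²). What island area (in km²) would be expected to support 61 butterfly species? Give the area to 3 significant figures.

9080 km²

61 = 6.249 × A^0.25  ⇒  A^0.25 = 61/6.249 = 9.762
ln A = ln(9.762) / 0.25 = 2.2785 / 0.25 = 9.1138
A = e^9.1138 ≈ 9080 km²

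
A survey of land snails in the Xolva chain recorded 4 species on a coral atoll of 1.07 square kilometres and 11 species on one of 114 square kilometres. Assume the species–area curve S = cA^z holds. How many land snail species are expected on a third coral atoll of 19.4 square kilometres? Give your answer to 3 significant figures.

7.49

z = ln(11/4) / ln(114/1.07) = 1.0116 / 4.6685 = 0.2167
c = 4 / 1.07^0.2167 = 4 / 1.015 = 3.942
S₃ = 3.942 × 19.4^0.2167 = 3.942 × 1.901 ≈ 7.494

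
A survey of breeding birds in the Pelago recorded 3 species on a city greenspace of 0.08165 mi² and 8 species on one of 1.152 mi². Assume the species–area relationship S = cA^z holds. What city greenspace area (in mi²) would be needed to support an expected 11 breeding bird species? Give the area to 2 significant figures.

2.7 mi²

z = ln(8/3) / ln(1.152/0.08165) = 0.9808 / 2.6468 = 0.3706
c = 3 / 0.08165^0.3706 = 3 / 0.3952 = 7.591
A = (11/7.591)^(1/0.3706) ⇒ ln A = ln(1.449)/0.3706 = 1.0009
A = e^1.0009 ≈ 2.721 mi²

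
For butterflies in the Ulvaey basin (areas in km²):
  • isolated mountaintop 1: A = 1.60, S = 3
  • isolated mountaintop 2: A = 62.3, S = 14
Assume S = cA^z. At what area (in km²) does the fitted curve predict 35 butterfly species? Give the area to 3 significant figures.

550 km²

z = ln(14/3) / ln(62.3/1.6) = 1.5404 / 3.6620 = 0.4207
c = 3 / 1.6^0.4207 = 3 / 1.219 = 2.462
A = (35/2.462)^(1/0.4207) ⇒ ln A = ln(14.22)/0.4207 = 6.3102
A = e^6.3102 ≈ 550.1 km²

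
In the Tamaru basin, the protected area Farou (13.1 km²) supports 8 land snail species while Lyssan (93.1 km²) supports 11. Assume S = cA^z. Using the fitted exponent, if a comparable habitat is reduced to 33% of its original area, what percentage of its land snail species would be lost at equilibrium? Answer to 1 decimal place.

z = ln(11/8) / ln(93.1/13.1) = 0.3185 / 1.9611 = 0.1624
S_new/S_old = (A_new/A_old)^z = 0.33^0.1624 = exp(0.1624 × -1.1087) = 0.8352
Fraction lost = 1 − 0.8352 = 0.1648

16.5%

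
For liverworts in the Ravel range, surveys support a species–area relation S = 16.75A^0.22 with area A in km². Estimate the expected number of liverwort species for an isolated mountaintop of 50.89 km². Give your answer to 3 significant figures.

39.8

S = 16.75 × 50.89^0.22 = 16.75 × 2.374 ≈ 39.76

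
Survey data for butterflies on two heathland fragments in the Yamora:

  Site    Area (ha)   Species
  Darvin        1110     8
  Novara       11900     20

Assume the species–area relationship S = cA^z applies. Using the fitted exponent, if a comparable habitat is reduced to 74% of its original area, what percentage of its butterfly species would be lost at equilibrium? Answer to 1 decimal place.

11.0%

z = ln(20/8) / ln(11900/1110) = 0.9163 / 2.3722 = 0.3863
S_new/S_old = (A_new/A_old)^z = 0.74^0.3863 = exp(0.3863 × -0.3011) = 0.8902
Fraction lost = 1 − 0.8902 = 0.1098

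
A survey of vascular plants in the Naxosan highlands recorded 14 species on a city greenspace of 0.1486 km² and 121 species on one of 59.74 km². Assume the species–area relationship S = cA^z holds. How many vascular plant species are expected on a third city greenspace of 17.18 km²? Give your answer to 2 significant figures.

77

z = ln(121/14) / ln(59.74/0.1486) = 2.1567 / 5.9965 = 0.3597
c = 14 / 0.1486^0.3597 = 14 / 0.5037 = 27.79
S₃ = 27.79 × 17.18^0.3597 = 27.79 × 2.781 ≈ 77.29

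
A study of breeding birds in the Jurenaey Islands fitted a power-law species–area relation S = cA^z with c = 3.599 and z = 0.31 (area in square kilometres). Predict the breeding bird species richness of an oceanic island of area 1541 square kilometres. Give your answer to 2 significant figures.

35

S = 3.599 × 1541^0.31 = 3.599 × 9.732 ≈ 35.03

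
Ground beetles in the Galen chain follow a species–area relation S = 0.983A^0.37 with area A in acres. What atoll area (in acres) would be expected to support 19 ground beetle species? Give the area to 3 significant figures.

19 = 0.983 × A^0.37  ⇒  A^0.37 = 19/0.983 = 19.33
ln A = ln(19.33) / 0.37 = 2.9616 / 0.37 = 8.0043
A = e^8.0043 ≈ 2994 acres

2990 acres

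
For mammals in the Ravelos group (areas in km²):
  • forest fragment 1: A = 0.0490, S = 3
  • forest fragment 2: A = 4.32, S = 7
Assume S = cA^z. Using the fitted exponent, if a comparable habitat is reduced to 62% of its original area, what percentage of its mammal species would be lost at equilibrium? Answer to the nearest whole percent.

9%

z = ln(7/3) / ln(4.32/0.049) = 0.8473 / 4.4792 = 0.1892
S_new/S_old = (A_new/A_old)^z = 0.62^0.1892 = exp(0.1892 × -0.4780) = 0.9135
Fraction lost = 1 − 0.9135 = 0.08646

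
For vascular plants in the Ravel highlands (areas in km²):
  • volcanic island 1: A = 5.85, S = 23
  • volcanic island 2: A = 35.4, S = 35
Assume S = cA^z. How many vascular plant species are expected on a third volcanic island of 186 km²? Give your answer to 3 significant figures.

z = ln(35/23) / ln(35.4/5.85) = 0.4199 / 1.8003 = 0.2332
c = 23 / 5.85^0.2332 = 23 / 1.51 = 15.23
S₃ = 15.23 × 186^0.2332 = 15.23 × 3.383 ≈ 51.54

51.5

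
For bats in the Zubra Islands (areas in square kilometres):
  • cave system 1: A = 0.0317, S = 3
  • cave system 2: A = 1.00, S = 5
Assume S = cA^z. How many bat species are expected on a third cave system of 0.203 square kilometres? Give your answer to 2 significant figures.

3.9

z = ln(5/3) / ln(1/0.0317) = 0.5108 / 3.4514 = 0.1480
c = 3 / 0.0317^0.1480 = 3 / 0.6 = 5
S₃ = 5 × 0.203^0.1480 = 5 × 0.7898 ≈ 3.949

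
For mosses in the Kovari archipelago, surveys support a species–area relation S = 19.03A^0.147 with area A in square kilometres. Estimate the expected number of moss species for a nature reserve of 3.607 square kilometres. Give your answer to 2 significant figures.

23

S = 19.03 × 3.607^0.147 = 19.03 × 1.208 ≈ 22.98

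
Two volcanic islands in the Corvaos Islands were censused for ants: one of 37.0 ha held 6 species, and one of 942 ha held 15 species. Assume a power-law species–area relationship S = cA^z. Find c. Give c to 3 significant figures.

z = ln(S₂/S₁) / ln(A₂/A₁) = ln(15/6) / ln(942/37) = 0.9163 / 3.2371 = 0.2831
c = S₁ / A₁^z = 6 / 37^0.2831 = 6 / 2.779 = 2.159

2.16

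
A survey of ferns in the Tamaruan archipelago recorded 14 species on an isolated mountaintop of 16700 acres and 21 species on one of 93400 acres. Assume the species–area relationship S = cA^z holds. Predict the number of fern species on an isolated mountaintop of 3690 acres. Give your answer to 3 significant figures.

z = ln(21/14) / ln(93400/16700) = 0.4055 / 1.7215 = 0.2355
c = 14 / 16700^0.2355 = 14 / 9.876 = 1.418
S₃ = 1.418 × 3690^0.2355 = 1.418 × 6.921 ≈ 9.811

9.81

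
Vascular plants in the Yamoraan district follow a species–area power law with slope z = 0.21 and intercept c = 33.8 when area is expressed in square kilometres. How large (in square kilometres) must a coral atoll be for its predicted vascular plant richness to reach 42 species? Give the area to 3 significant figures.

42 = 33.8 × A^0.21  ⇒  A^0.21 = 42/33.8 = 1.243
ln A = ln(1.243) / 0.21 = 0.2172 / 0.21 = 1.0343
A = e^1.0343 ≈ 2.813 square kilometres

2.81 square kilometres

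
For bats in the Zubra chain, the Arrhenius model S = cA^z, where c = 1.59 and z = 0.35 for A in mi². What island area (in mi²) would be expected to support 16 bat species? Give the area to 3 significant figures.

16 = 1.59 × A^0.35  ⇒  A^0.35 = 16/1.59 = 10.06
ln A = ln(10.06) / 0.35 = 2.3089 / 0.35 = 6.5967
A = e^6.5967 ≈ 732.7 mi²

733 mi²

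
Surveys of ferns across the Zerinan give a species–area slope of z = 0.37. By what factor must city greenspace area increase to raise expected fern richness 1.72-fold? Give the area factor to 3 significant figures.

4.33

(A₂/A₁)^0.37 = 1.72, so A₂/A₁ = 1.72^(1/0.37) = 1.72^2.703
ln(A₂/A₁) = ln 1.72 / 0.37 = 0.5423 / 0.37 = 1.4657
A₂/A₁ = e^1.4657 ≈ 4.331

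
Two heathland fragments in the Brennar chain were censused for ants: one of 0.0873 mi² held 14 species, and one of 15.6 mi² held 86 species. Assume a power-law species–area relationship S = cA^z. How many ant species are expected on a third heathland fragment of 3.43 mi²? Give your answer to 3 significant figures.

50.6

z = ln(86/14) / ln(15.6/0.0873) = 1.8153 / 5.1857 = 0.3501
c = 14 / 0.0873^0.3501 = 14 / 0.4259 = 32.87
S₃ = 32.87 × 3.43^0.3501 = 32.87 × 1.54 ≈ 50.61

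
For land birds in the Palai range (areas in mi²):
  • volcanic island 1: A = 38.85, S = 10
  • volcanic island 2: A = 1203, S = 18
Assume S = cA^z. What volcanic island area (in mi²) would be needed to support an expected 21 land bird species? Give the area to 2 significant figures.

z = ln(18/10) / ln(1203/38.85) = 0.5878 / 3.4329 = 0.1712
c = 10 / 38.85^0.1712 = 10 / 1.871 = 5.344
A = (21/5.344)^(1/0.1712) ⇒ ln A = ln(3.93)/0.1712 = 7.9929
A = e^7.9929 ≈ 2960 mi²

3000 mi²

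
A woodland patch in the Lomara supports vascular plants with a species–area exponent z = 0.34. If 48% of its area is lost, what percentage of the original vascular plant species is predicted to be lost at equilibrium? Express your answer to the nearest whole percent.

S_new/S_old = (A_new/A_old)^z = 0.52^0.34
= exp(0.34 × ln 0.52) = exp(0.34 × -0.6539) = exp(-0.2223) ≈ 0.8006
Fraction lost = 1 − 0.8006 = 0.1994

20%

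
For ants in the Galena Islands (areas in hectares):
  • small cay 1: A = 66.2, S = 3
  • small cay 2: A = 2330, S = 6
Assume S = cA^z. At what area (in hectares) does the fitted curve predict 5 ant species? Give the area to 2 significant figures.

z = ln(6/3) / ln(2330/66.2) = 0.6931 / 3.5609 = 0.1947
c = 3 / 66.2^0.1947 = 3 / 2.262 = 1.326
A = (5/1.326)^(1/0.1947) ⇒ ln A = ln(3.769)/0.1947 = 6.8170
A = e^6.8170 ≈ 913.2 hectares

910 hectares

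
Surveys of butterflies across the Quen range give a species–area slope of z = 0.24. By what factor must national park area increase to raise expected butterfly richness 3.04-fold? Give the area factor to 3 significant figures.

(A₂/A₁)^0.24 = 3.04, so A₂/A₁ = 3.04^(1/0.24) = 3.04^4.167
ln(A₂/A₁) = ln 3.04 / 0.24 = 1.1119 / 0.24 = 4.6327
A₂/A₁ = e^4.6327 ≈ 102.8

103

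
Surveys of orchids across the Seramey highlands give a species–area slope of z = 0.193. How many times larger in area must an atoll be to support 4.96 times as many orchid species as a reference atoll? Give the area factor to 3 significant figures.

(A₂/A₁)^0.193 = 4.96, so A₂/A₁ = 4.96^(1/0.193) = 4.96^5.181
ln(A₂/A₁) = ln 4.96 / 0.193 = 1.6014 / 0.193 = 8.2974
A₂/A₁ = e^8.2974 ≈ 4014

4010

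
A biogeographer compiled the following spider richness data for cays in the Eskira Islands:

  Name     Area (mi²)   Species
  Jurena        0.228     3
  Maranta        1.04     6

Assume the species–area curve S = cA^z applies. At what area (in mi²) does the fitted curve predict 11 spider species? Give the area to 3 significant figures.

z = ln(6/3) / ln(1.04/0.228) = 0.6931 / 1.5176 = 0.4567
c = 3 / 0.228^0.4567 = 3 / 0.509 = 5.893
A = (11/5.893)^(1/0.4567) ⇒ ln A = ln(1.866)/0.4567 = 1.3663
A = e^1.3663 ≈ 3.921 mi²

3.92 mi²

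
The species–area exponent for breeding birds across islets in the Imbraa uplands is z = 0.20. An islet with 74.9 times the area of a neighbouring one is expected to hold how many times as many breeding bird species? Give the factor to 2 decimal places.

S₂/S₁ = (A₂/A₁)^z = 74.9^0.2
ln(S₂/S₁) = 0.2 × ln 74.9 = 0.2 × 4.3162 = 0.8632
S₂/S₁ = e^0.8632 ≈ 2.371

2.37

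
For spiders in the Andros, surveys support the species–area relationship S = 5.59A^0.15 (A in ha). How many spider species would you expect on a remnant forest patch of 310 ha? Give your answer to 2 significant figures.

13

S = 5.59 × 310^0.15 = 5.59 × 2.364 ≈ 13.22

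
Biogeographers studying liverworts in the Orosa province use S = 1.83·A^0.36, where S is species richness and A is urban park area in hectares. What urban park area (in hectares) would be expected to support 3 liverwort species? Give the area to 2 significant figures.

3 = 1.83 × A^0.36  ⇒  A^0.36 = 3/1.83 = 1.639
ln A = ln(1.639) / 0.36 = 0.4943 / 0.36 = 1.3730
A = e^1.3730 ≈ 3.947 hectares

3.9 hectares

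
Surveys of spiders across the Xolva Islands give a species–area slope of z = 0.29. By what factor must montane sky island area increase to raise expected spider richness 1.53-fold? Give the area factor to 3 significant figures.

(A₂/A₁)^0.29 = 1.53, so A₂/A₁ = 1.53^(1/0.29) = 1.53^3.448
ln(A₂/A₁) = ln 1.53 / 0.29 = 0.4253 / 0.29 = 1.4664
A₂/A₁ = e^1.4664 ≈ 4.334

4.33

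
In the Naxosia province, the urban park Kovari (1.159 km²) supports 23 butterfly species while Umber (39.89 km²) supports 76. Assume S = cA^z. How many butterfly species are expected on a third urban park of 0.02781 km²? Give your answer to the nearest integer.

z = ln(76/23) / ln(39.89/1.159) = 1.1952 / 3.5386 = 0.3378
c = 23 / 1.159^0.3378 = 23 / 1.051 = 21.88
S₃ = 21.88 × 0.02781^0.3378 = 21.88 × 0.2982 ≈ 6.525

7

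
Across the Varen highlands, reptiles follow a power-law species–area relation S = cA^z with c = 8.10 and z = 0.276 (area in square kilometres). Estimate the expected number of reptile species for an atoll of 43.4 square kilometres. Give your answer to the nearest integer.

23

S = 8.1 × 43.4^0.276
ln S = ln 8.1 + 0.276 × ln 43.4 = 2.0919 + 0.276 × 3.7705 = 3.1325
S = e^3.1325 ≈ 22.93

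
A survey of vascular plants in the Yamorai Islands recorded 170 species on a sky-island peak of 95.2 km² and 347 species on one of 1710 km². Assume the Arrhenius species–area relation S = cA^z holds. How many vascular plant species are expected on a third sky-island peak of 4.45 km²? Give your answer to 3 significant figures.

79.8

z = ln(347/170) / ln(1710/95.2) = 0.7135 / 2.8883 = 0.2470
c = 170 / 95.2^0.2470 = 170 / 3.082 = 55.16
S₃ = 55.16 × 4.45^0.2470 = 55.16 × 1.446 ≈ 79.77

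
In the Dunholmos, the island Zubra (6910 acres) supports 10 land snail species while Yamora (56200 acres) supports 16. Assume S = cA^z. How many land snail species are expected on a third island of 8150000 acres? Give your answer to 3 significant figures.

48.8

z = ln(16/10) / ln(56200/6910) = 0.4700 / 2.0959 = 0.2242
c = 10 / 6910^0.2242 = 10 / 7.261 = 1.377
S₃ = 1.377 × 8150000^0.2242 = 1.377 × 35.46 ≈ 48.84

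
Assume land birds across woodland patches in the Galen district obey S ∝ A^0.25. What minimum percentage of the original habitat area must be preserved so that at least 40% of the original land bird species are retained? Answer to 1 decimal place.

Need (A_new/A_old)^0.25 = 0.4, so A_new/A_old = 0.4^(1/0.25) = 0.4^4
ln(A_new/A_old) = ln 0.4 / 0.25 = -0.9163 / 0.25 = -3.6652
A_new/A_old = e^-3.6652 ≈ 0.0256

2.6%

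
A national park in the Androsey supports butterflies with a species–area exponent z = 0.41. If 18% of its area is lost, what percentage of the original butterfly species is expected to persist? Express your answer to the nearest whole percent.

S_new/S_old = (A_new/A_old)^z = 0.82^0.41
= exp(0.41 × ln 0.82) = exp(0.41 × -0.1985) = exp(-0.0814) ≈ 0.9219

92%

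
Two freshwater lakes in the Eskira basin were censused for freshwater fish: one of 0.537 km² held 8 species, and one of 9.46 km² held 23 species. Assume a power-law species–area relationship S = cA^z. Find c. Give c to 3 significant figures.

z = ln(S₂/S₁) / ln(A₂/A₁) = ln(23/8) / ln(9.46/0.537) = 1.0561 / 2.8688 = 0.3681
c = S₁ / A₁^z = 8 / 0.537^0.3681 = 8 / 0.7954 = 10.06

10.1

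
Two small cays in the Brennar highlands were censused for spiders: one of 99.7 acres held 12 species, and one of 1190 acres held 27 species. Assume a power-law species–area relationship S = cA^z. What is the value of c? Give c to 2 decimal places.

2.66

z = ln(S₂/S₁) / ln(A₂/A₁) = ln(27/12) / ln(1190/99.7) = 0.8109 / 2.4795 = 0.3270
c = S₁ / A₁^z = 12 / 99.7^0.3270 = 12 / 4.505 = 2.664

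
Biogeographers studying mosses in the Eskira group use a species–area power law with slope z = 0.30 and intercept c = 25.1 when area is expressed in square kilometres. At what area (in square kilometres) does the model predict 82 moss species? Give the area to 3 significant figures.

82 = 25.1 × A^0.3  ⇒  A^0.3 = 82/25.1 = 3.267
ln A = ln(3.267) / 0.3 = 1.1839 / 0.3 = 3.9462
A = e^3.9462 ≈ 51.74 square kilometres

51.7 square kilometres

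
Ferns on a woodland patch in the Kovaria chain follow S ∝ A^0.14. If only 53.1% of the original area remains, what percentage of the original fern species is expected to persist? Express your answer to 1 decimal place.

S_new/S_old = (A_new/A_old)^z = 0.531^0.14
= exp(0.14 × ln 0.531) = exp(0.14 × -0.6330) = exp(-0.0886) ≈ 0.9152

91.5%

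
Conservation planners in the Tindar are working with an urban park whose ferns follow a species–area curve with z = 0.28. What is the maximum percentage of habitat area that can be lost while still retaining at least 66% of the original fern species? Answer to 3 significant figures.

77.3%

Need (A_new/A_old)^0.28 = 0.66, so A_new/A_old = 0.66^(1/0.28) = 0.66^3.571
ln(A_new/A_old) = ln 0.66 / 0.28 = -0.4155 / 0.28 = -1.4840
A_new/A_old = e^-1.4840 ≈ 0.2267
Fraction that can be lost = 1 − 0.2267 = 0.7733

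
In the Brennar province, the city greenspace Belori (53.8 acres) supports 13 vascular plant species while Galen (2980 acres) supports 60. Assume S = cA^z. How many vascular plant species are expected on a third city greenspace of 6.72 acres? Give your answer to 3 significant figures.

5.89

z = ln(60/13) / ln(2980/53.8) = 1.5294 / 4.0144 = 0.3810
c = 13 / 53.8^0.3810 = 13 / 4.564 = 2.848
S₃ = 2.848 × 6.72^0.3810 = 2.848 × 2.066 ≈ 5.885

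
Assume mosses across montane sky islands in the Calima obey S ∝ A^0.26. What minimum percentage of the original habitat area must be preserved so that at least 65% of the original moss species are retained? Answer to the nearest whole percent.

19%

Need (A_new/A_old)^0.26 = 0.65, so A_new/A_old = 0.65^(1/0.26) = 0.65^3.846
ln(A_new/A_old) = ln 0.65 / 0.26 = -0.4308 / 0.26 = -1.6569
A_new/A_old = e^-1.6569 ≈ 0.1907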